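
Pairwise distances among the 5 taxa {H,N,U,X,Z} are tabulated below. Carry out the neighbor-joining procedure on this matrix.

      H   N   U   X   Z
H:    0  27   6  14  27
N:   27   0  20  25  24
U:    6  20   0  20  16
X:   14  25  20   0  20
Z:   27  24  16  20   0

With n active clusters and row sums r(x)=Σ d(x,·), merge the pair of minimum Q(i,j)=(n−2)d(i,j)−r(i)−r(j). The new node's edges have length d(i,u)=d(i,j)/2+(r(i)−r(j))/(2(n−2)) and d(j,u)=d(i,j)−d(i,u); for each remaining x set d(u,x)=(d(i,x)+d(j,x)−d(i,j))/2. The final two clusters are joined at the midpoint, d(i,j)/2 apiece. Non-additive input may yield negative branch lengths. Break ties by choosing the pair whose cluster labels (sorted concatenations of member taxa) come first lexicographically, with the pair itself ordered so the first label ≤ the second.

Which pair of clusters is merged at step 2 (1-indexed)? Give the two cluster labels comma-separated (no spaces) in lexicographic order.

HU,X

step 1: merge (H,U) at d=6, Q=-118; branch lengths H→5, U→1; new cluster HU
  updated: d(HU,N)=41/2, d(HU,X)=14, d(HU,Z)=37/2
step 2: merge (HU,X) at d=14, Q=-84; branch lengths HU→11/2, X→17/2; new cluster HUX
  updated: d(HUX,N)=63/4, d(HUX,Z)=49/4
step 3: merge (HUX,N) at d=63/4, Q=-52; branch lengths HUX→2, N→55/4; new cluster HNUX
  updated: d(HNUX,Z)=41/4
step 4: merge (HNUX,Z) at d=41/4; branch lengths HNUX→41/8, Z→41/8; new cluster HNUXZ
final tree: ((((H:5,U:1):11/2,X:17/2):2,N:55/4):41/8,Z:41/8)
total length: 46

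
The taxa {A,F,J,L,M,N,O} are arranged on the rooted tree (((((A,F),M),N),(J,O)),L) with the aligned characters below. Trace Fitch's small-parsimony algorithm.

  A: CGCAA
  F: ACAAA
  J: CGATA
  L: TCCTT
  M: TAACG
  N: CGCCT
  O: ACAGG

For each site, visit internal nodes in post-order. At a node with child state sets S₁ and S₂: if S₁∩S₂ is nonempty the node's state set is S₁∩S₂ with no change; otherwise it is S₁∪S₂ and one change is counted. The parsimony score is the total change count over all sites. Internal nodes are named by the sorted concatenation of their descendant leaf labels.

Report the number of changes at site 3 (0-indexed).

3

AF@0: {C} ∪ {A} = {A,C} (union, +1)
AFM@0: {A,C} ∪ {T} = {A,C,T} (union, +1)
AFMN@0: {A,C,T} ∩ {C} = {C} (intersection, +0)
JO@0: {C} ∪ {A} = {A,C} (union, +1)
AFJMNO@0: {C} ∩ {A,C} = {C} (intersection, +0)
AFJLMNO@0: {C} ∪ {T} = {C,T} (union, +1)
AF@1: {G} ∪ {C} = {C,G} (union, +1)
AFM@1: {C,G} ∪ {A} = {A,C,G} (union, +1)
AFMN@1: {A,C,G} ∩ {G} = {G} (intersection, +0)
JO@1: {G} ∪ {C} = {C,G} (union, +1)
AFJMNO@1: {G} ∩ {C,G} = {G} (intersection, +0)
AFJLMNO@1: {G} ∪ {C} = {C,G} (union, +1)
AF@2: {C} ∪ {A} = {A,C} (union, +1)
AFM@2: {A,C} ∩ {A} = {A} (intersection, +0)
AFMN@2: {A} ∪ {C} = {A,C} (union, +1)
JO@2: {A} ∩ {A} = {A} (intersection, +0)
AFJMNO@2: {A,C} ∩ {A} = {A} (intersection, +0)
AFJLMNO@2: {A} ∪ {C} = {A,C} (union, +1)
AF@3: {A} ∩ {A} = {A} (intersection, +0)
AFM@3: {A} ∪ {C} = {A,C} (union, +1)
AFMN@3: {A,C} ∩ {C} = {C} (intersection, +0)
JO@3: {T} ∪ {G} = {G,T} (union, +1)
AFJMNO@3: {C} ∪ {G,T} = {C,G,T} (union, +1)
AFJLMNO@3: {C,G,T} ∩ {T} = {T} (intersection, +0)
AF@4: {A} ∩ {A} = {A} (intersection, +0)
AFM@4: {A} ∪ {G} = {A,G} (union, +1)
AFMN@4: {A,G} ∪ {T} = {A,G,T} (union, +1)
JO@4: {A} ∪ {G} = {A,G} (union, +1)
AFJMNO@4: {A,G,T} ∩ {A,G} = {A,G} (intersection, +0)
AFJLMNO@4: {A,G} ∪ {T} = {A,G,T} (union, +1)
per-site changes: [4, 4, 3, 3, 4]; total = 18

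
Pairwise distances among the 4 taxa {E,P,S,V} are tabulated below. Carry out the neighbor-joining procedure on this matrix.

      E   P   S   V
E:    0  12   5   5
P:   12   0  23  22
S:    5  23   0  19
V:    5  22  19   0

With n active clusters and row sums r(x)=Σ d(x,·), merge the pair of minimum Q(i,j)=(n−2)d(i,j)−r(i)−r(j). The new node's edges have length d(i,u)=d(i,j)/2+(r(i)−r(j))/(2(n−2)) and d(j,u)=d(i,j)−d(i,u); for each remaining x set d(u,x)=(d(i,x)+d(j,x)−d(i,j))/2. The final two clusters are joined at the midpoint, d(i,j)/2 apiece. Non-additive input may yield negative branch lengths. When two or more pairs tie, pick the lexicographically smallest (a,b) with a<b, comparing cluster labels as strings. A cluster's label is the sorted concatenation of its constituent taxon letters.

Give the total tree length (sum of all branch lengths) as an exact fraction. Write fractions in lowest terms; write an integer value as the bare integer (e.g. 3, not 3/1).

113/4

iteration 1: select E,S (d=5, Q=-59); attach at lengths (-15/4, 35/4); label the merged cluster ES
  updated: d(ES,P)=15, d(ES,V)=19/2
iteration 2: select ES,P (d=15, Q=-93/2); attach at lengths (5/4, 55/4); label the merged cluster EPS
  updated: d(EPS,V)=33/4
iteration 3: select EPS,V (d=33/4); attach at lengths (33/8, 33/8); label the merged cluster EPSV
final tree: (((E:-15/4,S:35/4):5/4,P:55/4):33/8,V:33/8)
total length: 113/4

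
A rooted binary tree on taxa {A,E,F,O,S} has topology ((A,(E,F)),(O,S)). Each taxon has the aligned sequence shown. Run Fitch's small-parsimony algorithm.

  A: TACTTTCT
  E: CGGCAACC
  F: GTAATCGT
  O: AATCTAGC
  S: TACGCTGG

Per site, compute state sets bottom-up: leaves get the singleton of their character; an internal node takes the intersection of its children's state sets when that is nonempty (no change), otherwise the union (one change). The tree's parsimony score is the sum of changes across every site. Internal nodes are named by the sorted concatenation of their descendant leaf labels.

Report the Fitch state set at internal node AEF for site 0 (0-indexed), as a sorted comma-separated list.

site 0, node EF: E={C} ∪ F={G} → {C,G} (+1)
site 0, node AEF: A={T} ∪ EF={C,G} → {C,G,T} (+1)
site 0, node OS: O={A} ∪ S={T} → {A,T} (+1)
site 0, node AEFOS: AEF={C,G,T} ∩ OS={A,T} → {T} (+0)
site 1, node EF: E={G} ∪ F={T} → {G,T} (+1)
site 1, node AEF: A={A} ∪ EF={G,T} → {A,G,T} (+1)
site 1, node OS: O={A} ∩ S={A} → {A} (+0)
site 1, node AEFOS: AEF={A,G,T} ∩ OS={A} → {A} (+0)
site 2, node EF: E={G} ∪ F={A} → {A,G} (+1)
site 2, node AEF: A={C} ∪ EF={A,G} → {A,C,G} (+1)
site 2, node OS: O={T} ∪ S={C} → {C,T} (+1)
site 2, node AEFOS: AEF={A,C,G} ∩ OS={C,T} → {C} (+0)
site 3, node EF: E={C} ∪ F={A} → {A,C} (+1)
site 3, node AEF: A={T} ∪ EF={A,C} → {A,C,T} (+1)
site 3, node OS: O={C} ∪ S={G} → {C,G} (+1)
site 3, node AEFOS: AEF={A,C,T} ∩ OS={C,G} → {C} (+0)
site 4, node EF: E={A} ∪ F={T} → {A,T} (+1)
site 4, node AEF: A={T} ∩ EF={A,T} → {T} (+0)
site 4, node OS: O={T} ∪ S={C} → {C,T} (+1)
site 4, node AEFOS: AEF={T} ∩ OS={C,T} → {T} (+0)
site 5, node EF: E={A} ∪ F={C} → {A,C} (+1)
site 5, node AEF: A={T} ∪ EF={A,C} → {A,C,T} (+1)
site 5, node OS: O={A} ∪ S={T} → {A,T} (+1)
site 5, node AEFOS: AEF={A,C,T} ∩ OS={A,T} → {A,T} (+0)
site 6, node EF: E={C} ∪ F={G} → {C,G} (+1)
site 6, node AEF: A={C} ∩ EF={C,G} → {C} (+0)
site 6, node OS: O={G} ∩ S={G} → {G} (+0)
site 6, node AEFOS: AEF={C} ∪ OS={G} → {C,G} (+1)
site 7, node EF: E={C} ∪ F={T} → {C,T} (+1)
site 7, node AEF: A={T} ∩ EF={C,T} → {T} (+0)
site 7, node OS: O={C} ∪ S={G} → {C,G} (+1)
site 7, node AEFOS: AEF={T} ∪ OS={C,G} → {C,G,T} (+1)
per-site changes: [3, 2, 3, 3, 2, 3, 2, 3]; total = 21

C,G,T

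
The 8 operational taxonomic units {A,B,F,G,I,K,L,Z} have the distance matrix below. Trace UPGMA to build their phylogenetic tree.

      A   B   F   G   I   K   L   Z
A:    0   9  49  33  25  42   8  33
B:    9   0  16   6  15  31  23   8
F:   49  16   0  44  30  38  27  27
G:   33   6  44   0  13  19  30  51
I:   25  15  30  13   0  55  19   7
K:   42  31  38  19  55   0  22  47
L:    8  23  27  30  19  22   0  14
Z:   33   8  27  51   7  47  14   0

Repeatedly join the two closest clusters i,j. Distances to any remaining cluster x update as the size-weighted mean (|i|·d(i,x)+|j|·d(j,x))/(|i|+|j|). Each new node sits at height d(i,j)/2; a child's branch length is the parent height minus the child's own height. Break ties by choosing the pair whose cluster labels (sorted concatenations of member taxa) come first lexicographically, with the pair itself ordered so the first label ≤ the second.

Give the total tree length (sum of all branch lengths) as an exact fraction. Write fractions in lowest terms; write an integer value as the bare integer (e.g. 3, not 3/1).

7171/84

step 1: merge (B,G) at d=6; branch lengths B→3, G→3; new cluster BG
  updated: d(A,BG)=21, d(BG,F)=30, d(BG,I)=14, d(BG,K)=25, d(BG,L)=53/2, d(BG,Z)=59/2
step 2: merge (I,Z) at d=7; branch lengths I→7/2, Z→7/2; new cluster IZ
  updated: d(A,IZ)=29, d(BG,IZ)=87/4, d(F,IZ)=57/2, d(IZ,K)=51, d(IZ,L)=33/2
step 3: merge (A,L) at d=8; branch lengths A→4, L→4; new cluster AL
  updated: d(AL,BG)=95/4, d(AL,F)=38, d(AL,IZ)=91/4, d(AL,K)=32
step 4: merge (BG,IZ) at d=87/4; branch lengths BG→63/8, IZ→59/8; new cluster BGIZ
  updated: d(AL,BGIZ)=93/4, d(BGIZ,F)=117/4, d(BGIZ,K)=38
step 5: merge (AL,BGIZ) at d=93/4; branch lengths AL→61/8, BGIZ→3/4; new cluster ABGILZ
  updated: d(ABGILZ,F)=193/6, d(ABGILZ,K)=36
step 6: merge (ABGILZ,F) at d=193/6; branch lengths ABGILZ→107/24, F→193/12; new cluster ABFGILZ
  updated: d(ABFGILZ,K)=254/7
step 7: merge (ABFGILZ,K) at d=254/7; branch lengths ABFGILZ→173/84, K→127/7; new cluster ABFGIKLZ
final tree: ((((A:4,L:4):61/8,((B:3,G:3):63/8,(I:7/2,Z:7/2):59/8):3/4):107/24,F:193/12):173/84,K:127/7)
total length: 7171/84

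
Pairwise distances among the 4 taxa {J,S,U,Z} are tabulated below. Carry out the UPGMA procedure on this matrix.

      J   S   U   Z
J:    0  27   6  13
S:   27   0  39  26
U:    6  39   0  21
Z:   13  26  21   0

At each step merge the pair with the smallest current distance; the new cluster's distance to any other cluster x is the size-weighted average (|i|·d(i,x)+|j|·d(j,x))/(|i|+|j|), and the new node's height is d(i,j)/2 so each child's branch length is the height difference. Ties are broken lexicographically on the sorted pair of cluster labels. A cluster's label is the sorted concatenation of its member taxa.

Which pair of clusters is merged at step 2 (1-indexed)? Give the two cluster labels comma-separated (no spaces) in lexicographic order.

JU,Z

1. join J+U (d=6) ⇒ JU; edges |J|=3, |U|=3
  updated: d(JU,S)=33, d(JU,Z)=17
2. join JU+Z (d=17) ⇒ JUZ; edges |JU|=11/2, |Z|=17/2
  updated: d(JUZ,S)=92/3
3. join JUZ+S (d=92/3) ⇒ JSUZ; edges |JUZ|=41/6, |S|=46/3
final tree: (((J:3,U:3):11/2,Z:17/2):41/6,S:46/3)
total length: 253/6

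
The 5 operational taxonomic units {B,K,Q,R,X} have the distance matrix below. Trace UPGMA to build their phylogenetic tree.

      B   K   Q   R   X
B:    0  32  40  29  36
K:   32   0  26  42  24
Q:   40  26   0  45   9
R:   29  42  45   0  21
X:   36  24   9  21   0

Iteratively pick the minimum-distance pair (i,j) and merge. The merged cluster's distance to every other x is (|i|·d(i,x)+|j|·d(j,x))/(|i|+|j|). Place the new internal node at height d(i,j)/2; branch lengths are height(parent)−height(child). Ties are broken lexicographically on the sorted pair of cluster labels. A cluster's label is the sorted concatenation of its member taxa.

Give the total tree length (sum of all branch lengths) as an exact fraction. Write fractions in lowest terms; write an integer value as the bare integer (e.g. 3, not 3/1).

1. join Q+X (d=9) ⇒ QX; edges |Q|=9/2, |X|=9/2
  updated: d(B,QX)=38, d(K,QX)=25, d(QX,R)=33
2. join K+QX (d=25) ⇒ KQX; edges |K|=25/2, |QX|=8
  updated: d(B,KQX)=36, d(KQX,R)=36
3. join B+R (d=29) ⇒ BR; edges |B|=29/2, |R|=29/2
  updated: d(BR,KQX)=36
4. join BR+KQX (d=36) ⇒ BKQRX; edges |BR|=7/2, |KQX|=11/2
final tree: ((B:29/2,R:29/2):7/2,(K:25/2,(Q:9/2,X:9/2):8):11/2)
total length: 135/2

135/2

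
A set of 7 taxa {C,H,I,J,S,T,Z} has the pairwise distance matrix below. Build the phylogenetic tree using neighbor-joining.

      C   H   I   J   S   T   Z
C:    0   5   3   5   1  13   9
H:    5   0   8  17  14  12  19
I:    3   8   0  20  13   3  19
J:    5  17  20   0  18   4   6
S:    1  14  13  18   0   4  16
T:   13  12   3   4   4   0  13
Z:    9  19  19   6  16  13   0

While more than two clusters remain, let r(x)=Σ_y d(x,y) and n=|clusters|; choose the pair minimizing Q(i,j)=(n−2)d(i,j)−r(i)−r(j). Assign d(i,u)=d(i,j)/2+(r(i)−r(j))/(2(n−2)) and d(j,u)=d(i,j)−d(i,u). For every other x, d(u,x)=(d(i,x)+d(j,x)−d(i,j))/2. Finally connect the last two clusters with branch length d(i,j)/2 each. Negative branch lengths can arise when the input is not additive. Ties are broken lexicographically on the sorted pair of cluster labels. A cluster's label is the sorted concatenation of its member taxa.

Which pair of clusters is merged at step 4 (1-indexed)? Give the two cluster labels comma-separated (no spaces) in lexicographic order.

step 1: merge (J,Z) at d=6, Q=-122; branch lengths J→9/5, Z→21/5; new cluster JZ
  updated: d(C,JZ)=4, d(H,JZ)=15, d(I,JZ)=33/2, d(JZ,S)=14, d(JZ,T)=11/2
step 2: merge (JZ,T) at d=11/2, Q=-141/2; branch lengths JZ→79/16, T→9/16; new cluster JTZ
  updated: d(C,JTZ)=23/4, d(H,JTZ)=43/4, d(I,JTZ)=7, d(JTZ,S)=25/4
step 3: merge (C,S) at d=1, Q=-46; branch lengths C→-11/4, S→15/4; new cluster CS
  updated: d(CS,H)=9, d(CS,I)=15/2, d(CS,JTZ)=11/2
step 4: merge (CS,JTZ) at d=11/2, Q=-137/4; branch lengths CS→39/16, JTZ→49/16; new cluster CJSTZ
  updated: d(CJSTZ,H)=57/8, d(CJSTZ,I)=9/2
step 5: merge (CJSTZ,H) at d=57/8, Q=-157/8; branch lengths CJSTZ→29/16, H→85/16; new cluster CHJSTZ
  updated: d(CHJSTZ,I)=43/16
step 6: merge (CHJSTZ,I) at d=43/16; branch lengths CHJSTZ→43/32, I→43/32; new cluster CHIJSTZ
final tree: ((((C:-11/4,S:15/4):39/16,((J:9/5,Z:21/5):79/16,T:9/16):49/16):29/16,H:85/16):43/32,I:43/32)
total length: 445/16

CS,JTZ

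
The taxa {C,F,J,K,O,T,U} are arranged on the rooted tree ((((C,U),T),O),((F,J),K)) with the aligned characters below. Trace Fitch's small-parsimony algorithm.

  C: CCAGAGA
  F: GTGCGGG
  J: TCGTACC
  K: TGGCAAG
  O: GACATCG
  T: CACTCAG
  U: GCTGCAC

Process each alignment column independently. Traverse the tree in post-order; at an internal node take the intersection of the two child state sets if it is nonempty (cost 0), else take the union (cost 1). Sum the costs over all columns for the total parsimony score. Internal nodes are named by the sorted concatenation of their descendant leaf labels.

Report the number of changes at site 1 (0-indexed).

4

[col 0] CU: children C:{C}, U:{G} ∪→ {C,G}; cost 1
[col 0] CTU: children CU:{C,G}, T:{C} ∩→ {C}; cost 0
[col 0] COTU: children CTU:{C}, O:{G} ∪→ {C,G}; cost 1
[col 0] FJ: children F:{G}, J:{T} ∪→ {G,T}; cost 1
[col 0] FJK: children FJ:{G,T}, K:{T} ∩→ {T}; cost 0
[col 0] CFJKOTU: children COTU:{C,G}, FJK:{T} ∪→ {C,G,T}; cost 1
[col 1] CU: children C:{C}, U:{C} ∩→ {C}; cost 0
[col 1] CTU: children CU:{C}, T:{A} ∪→ {A,C}; cost 1
[col 1] COTU: children CTU:{A,C}, O:{A} ∩→ {A}; cost 0
[col 1] FJ: children F:{T}, J:{C} ∪→ {C,T}; cost 1
[col 1] FJK: children FJ:{C,T}, K:{G} ∪→ {C,G,T}; cost 1
[col 1] CFJKOTU: children COTU:{A}, FJK:{C,G,T} ∪→ {A,C,G,T}; cost 1
[col 2] CU: children C:{A}, U:{T} ∪→ {A,T}; cost 1
[col 2] CTU: children CU:{A,T}, T:{C} ∪→ {A,C,T}; cost 1
[col 2] COTU: children CTU:{A,C,T}, O:{C} ∩→ {C}; cost 0
[col 2] FJ: children F:{G}, J:{G} ∩→ {G}; cost 0
[col 2] FJK: children FJ:{G}, K:{G} ∩→ {G}; cost 0
[col 2] CFJKOTU: children COTU:{C}, FJK:{G} ∪→ {C,G}; cost 1
[col 3] CU: children C:{G}, U:{G} ∩→ {G}; cost 0
[col 3] CTU: children CU:{G}, T:{T} ∪→ {G,T}; cost 1
[col 3] COTU: children CTU:{G,T}, O:{A} ∪→ {A,G,T}; cost 1
[col 3] FJ: children F:{C}, J:{T} ∪→ {C,T}; cost 1
[col 3] FJK: children FJ:{C,T}, K:{C} ∩→ {C}; cost 0
[col 3] CFJKOTU: children COTU:{A,G,T}, FJK:{C} ∪→ {A,C,G,T}; cost 1
[col 4] CU: children C:{A}, U:{C} ∪→ {A,C}; cost 1
[col 4] CTU: children CU:{A,C}, T:{C} ∩→ {C}; cost 0
[col 4] COTU: children CTU:{C}, O:{T} ∪→ {C,T}; cost 1
[col 4] FJ: children F:{G}, J:{A} ∪→ {A,G}; cost 1
[col 4] FJK: children FJ:{A,G}, K:{A} ∩→ {A}; cost 0
[col 4] CFJKOTU: children COTU:{C,T}, FJK:{A} ∪→ {A,C,T}; cost 1
[col 5] CU: children C:{G}, U:{A} ∪→ {A,G}; cost 1
[col 5] CTU: children CU:{A,G}, T:{A} ∩→ {A}; cost 0
[col 5] COTU: children CTU:{A}, O:{C} ∪→ {A,C}; cost 1
[col 5] FJ: children F:{G}, J:{C} ∪→ {C,G}; cost 1
[col 5] FJK: children FJ:{C,G}, K:{A} ∪→ {A,C,G}; cost 1
[col 5] CFJKOTU: children COTU:{A,C}, FJK:{A,C,G} ∩→ {A,C}; cost 0
[col 6] CU: children C:{A}, U:{C} ∪→ {A,C}; cost 1
[col 6] CTU: children CU:{A,C}, T:{G} ∪→ {A,C,G}; cost 1
[col 6] COTU: children CTU:{A,C,G}, O:{G} ∩→ {G}; cost 0
[col 6] FJ: children F:{G}, J:{C} ∪→ {C,G}; cost 1
[col 6] FJK: children FJ:{C,G}, K:{G} ∩→ {G}; cost 0
[col 6] CFJKOTU: children COTU:{G}, FJK:{G} ∩→ {G}; cost 0
per-site changes: [4, 4, 3, 4, 4, 4, 3]; total = 26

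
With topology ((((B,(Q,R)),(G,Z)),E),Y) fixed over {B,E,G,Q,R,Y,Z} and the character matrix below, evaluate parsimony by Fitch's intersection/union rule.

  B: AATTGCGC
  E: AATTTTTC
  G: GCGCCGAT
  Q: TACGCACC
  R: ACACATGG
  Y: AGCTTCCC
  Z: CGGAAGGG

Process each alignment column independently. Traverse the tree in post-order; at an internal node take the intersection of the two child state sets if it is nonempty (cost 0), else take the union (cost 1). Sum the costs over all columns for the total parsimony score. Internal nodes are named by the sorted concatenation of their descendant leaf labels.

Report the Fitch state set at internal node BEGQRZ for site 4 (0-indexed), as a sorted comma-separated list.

A,C,T

QR@0: {T} ∪ {A} = {A,T} (union, +1)
BQR@0: {A} ∩ {A,T} = {A} (intersection, +0)
GZ@0: {G} ∪ {C} = {C,G} (union, +1)
BGQRZ@0: {A} ∪ {C,G} = {A,C,G} (union, +1)
BEGQRZ@0: {A,C,G} ∩ {A} = {A} (intersection, +0)
BEGQRYZ@0: {A} ∩ {A} = {A} (intersection, +0)
QR@1: {A} ∪ {C} = {A,C} (union, +1)
BQR@1: {A} ∩ {A,C} = {A} (intersection, +0)
GZ@1: {C} ∪ {G} = {C,G} (union, +1)
BGQRZ@1: {A} ∪ {C,G} = {A,C,G} (union, +1)
BEGQRZ@1: {A,C,G} ∩ {A} = {A} (intersection, +0)
BEGQRYZ@1: {A} ∪ {G} = {A,G} (union, +1)
QR@2: {C} ∪ {A} = {A,C} (union, +1)
BQR@2: {T} ∪ {A,C} = {A,C,T} (union, +1)
GZ@2: {G} ∩ {G} = {G} (intersection, +0)
BGQRZ@2: {A,C,T} ∪ {G} = {A,C,G,T} (union, +1)
BEGQRZ@2: {A,C,G,T} ∩ {T} = {T} (intersection, +0)
BEGQRYZ@2: {T} ∪ {C} = {C,T} (union, +1)
QR@3: {G} ∪ {C} = {C,G} (union, +1)
BQR@3: {T} ∪ {C,G} = {C,G,T} (union, +1)
GZ@3: {C} ∪ {A} = {A,C} (union, +1)
BGQRZ@3: {C,G,T} ∩ {A,C} = {C} (intersection, +0)
BEGQRZ@3: {C} ∪ {T} = {C,T} (union, +1)
BEGQRYZ@3: {C,T} ∩ {T} = {T} (intersection, +0)
QR@4: {C} ∪ {A} = {A,C} (union, +1)
BQR@4: {G} ∪ {A,C} = {A,C,G} (union, +1)
GZ@4: {C} ∪ {A} = {A,C} (union, +1)
BGQRZ@4: {A,C,G} ∩ {A,C} = {A,C} (intersection, +0)
BEGQRZ@4: {A,C} ∪ {T} = {A,C,T} (union, +1)
BEGQRYZ@4: {A,C,T} ∩ {T} = {T} (intersection, +0)
QR@5: {A} ∪ {T} = {A,T} (union, +1)
BQR@5: {C} ∪ {A,T} = {A,C,T} (union, +1)
GZ@5: {G} ∩ {G} = {G} (intersection, +0)
BGQRZ@5: {A,C,T} ∪ {G} = {A,C,G,T} (union, +1)
BEGQRZ@5: {A,C,G,T} ∩ {T} = {T} (intersection, +0)
BEGQRYZ@5: {T} ∪ {C} = {C,T} (union, +1)
QR@6: {C} ∪ {G} = {C,G} (union, +1)
BQR@6: {G} ∩ {C,G} = {G} (intersection, +0)
GZ@6: {A} ∪ {G} = {A,G} (union, +1)
BGQRZ@6: {G} ∩ {A,G} = {G} (intersection, +0)
BEGQRZ@6: {G} ∪ {T} = {G,T} (union, +1)
BEGQRYZ@6: {G,T} ∪ {C} = {C,G,T} (union, +1)
QR@7: {C} ∪ {G} = {C,G} (union, +1)
BQR@7: {C} ∩ {C,G} = {C} (intersection, +0)
GZ@7: {T} ∪ {G} = {G,T} (union, +1)
BGQRZ@7: {C} ∪ {G,T} = {C,G,T} (union, +1)
BEGQRZ@7: {C,G,T} ∩ {C} = {C} (intersection, +0)
BEGQRYZ@7: {C} ∩ {C} = {C} (intersection, +0)
per-site changes: [3, 4, 4, 4, 4, 4, 4, 3]; total = 30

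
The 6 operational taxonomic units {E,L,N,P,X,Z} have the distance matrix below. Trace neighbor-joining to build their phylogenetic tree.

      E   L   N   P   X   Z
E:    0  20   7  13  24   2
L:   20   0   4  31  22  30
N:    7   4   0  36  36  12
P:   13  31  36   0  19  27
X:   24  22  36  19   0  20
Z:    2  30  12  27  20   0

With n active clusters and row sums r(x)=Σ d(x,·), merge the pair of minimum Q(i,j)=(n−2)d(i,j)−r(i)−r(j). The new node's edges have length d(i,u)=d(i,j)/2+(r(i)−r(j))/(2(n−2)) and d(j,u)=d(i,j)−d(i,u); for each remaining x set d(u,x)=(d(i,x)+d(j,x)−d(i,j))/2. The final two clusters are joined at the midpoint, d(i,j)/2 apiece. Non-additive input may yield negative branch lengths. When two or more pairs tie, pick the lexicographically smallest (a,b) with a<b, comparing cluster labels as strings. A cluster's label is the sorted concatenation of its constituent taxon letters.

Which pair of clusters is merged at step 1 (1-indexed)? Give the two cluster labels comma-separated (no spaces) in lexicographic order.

L,N

iteration 1: select L,N (d=4, Q=-186); attach at lengths (7/2, 1/2); label the merged cluster LN
  updated: d(E,LN)=23/2, d(LN,P)=63/2, d(LN,X)=27, d(LN,Z)=19
iteration 2: select P,X (d=19, Q=-247/2); attach at lengths (115/12, 113/12); label the merged cluster PX
  updated: d(E,PX)=9, d(LN,PX)=79/4, d(PX,Z)=14
iteration 3: select E,Z (d=2, Q=-107/2); attach at lengths (-17/8, 33/8); label the merged cluster EZ
  updated: d(EZ,LN)=57/4, d(EZ,PX)=21/2
iteration 4: select EZ,LN (d=57/4, Q=-89/2); attach at lengths (5/2, 47/4); label the merged cluster ELNZ
  updated: d(ELNZ,PX)=8
iteration 5: select ELNZ,PX (d=8); attach at lengths (4, 4); label the merged cluster ELNPXZ
final tree: (((E:-17/8,Z:33/8):5/2,(L:7/2,N:1/2):47/4):4,(P:115/12,X:113/12):4)
total length: 189/4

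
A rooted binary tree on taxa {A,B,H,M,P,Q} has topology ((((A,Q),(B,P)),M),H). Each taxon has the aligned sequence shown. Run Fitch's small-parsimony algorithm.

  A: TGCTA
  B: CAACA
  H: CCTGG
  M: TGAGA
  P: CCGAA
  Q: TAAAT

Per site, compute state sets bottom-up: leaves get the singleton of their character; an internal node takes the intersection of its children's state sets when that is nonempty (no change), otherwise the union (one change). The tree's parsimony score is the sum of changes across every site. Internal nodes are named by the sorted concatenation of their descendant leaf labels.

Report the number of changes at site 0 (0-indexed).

2

site 0, node AQ: A={T} ∩ Q={T} → {T} (+0)
site 0, node BP: B={C} ∩ P={C} → {C} (+0)
site 0, node ABPQ: AQ={T} ∪ BP={C} → {C,T} (+1)
site 0, node ABMPQ: ABPQ={C,T} ∩ M={T} → {T} (+0)
site 0, node ABHMPQ: ABMPQ={T} ∪ H={C} → {C,T} (+1)
site 1, node AQ: A={G} ∪ Q={A} → {A,G} (+1)
site 1, node BP: B={A} ∪ P={C} → {A,C} (+1)
site 1, node ABPQ: AQ={A,G} ∩ BP={A,C} → {A} (+0)
site 1, node ABMPQ: ABPQ={A} ∪ M={G} → {A,G} (+1)
site 1, node ABHMPQ: ABMPQ={A,G} ∪ H={C} → {A,C,G} (+1)
site 2, node AQ: A={C} ∪ Q={A} → {A,C} (+1)
site 2, node BP: B={A} ∪ P={G} → {A,G} (+1)
site 2, node ABPQ: AQ={A,C} ∩ BP={A,G} → {A} (+0)
site 2, node ABMPQ: ABPQ={A} ∩ M={A} → {A} (+0)
site 2, node ABHMPQ: ABMPQ={A} ∪ H={T} → {A,T} (+1)
site 3, node AQ: A={T} ∪ Q={A} → {A,T} (+1)
site 3, node BP: B={C} ∪ P={A} → {A,C} (+1)
site 3, node ABPQ: AQ={A,T} ∩ BP={A,C} → {A} (+0)
site 3, node ABMPQ: ABPQ={A} ∪ M={G} → {A,G} (+1)
site 3, node ABHMPQ: ABMPQ={A,G} ∩ H={G} → {G} (+0)
site 4, node AQ: A={A} ∪ Q={T} → {A,T} (+1)
site 4, node BP: B={A} ∩ P={A} → {A} (+0)
site 4, node ABPQ: AQ={A,T} ∩ BP={A} → {A} (+0)
site 4, node ABMPQ: ABPQ={A} ∩ M={A} → {A} (+0)
site 4, node ABHMPQ: ABMPQ={A} ∪ H={G} → {A,G} (+1)
per-site changes: [2, 4, 3, 3, 2]; total = 14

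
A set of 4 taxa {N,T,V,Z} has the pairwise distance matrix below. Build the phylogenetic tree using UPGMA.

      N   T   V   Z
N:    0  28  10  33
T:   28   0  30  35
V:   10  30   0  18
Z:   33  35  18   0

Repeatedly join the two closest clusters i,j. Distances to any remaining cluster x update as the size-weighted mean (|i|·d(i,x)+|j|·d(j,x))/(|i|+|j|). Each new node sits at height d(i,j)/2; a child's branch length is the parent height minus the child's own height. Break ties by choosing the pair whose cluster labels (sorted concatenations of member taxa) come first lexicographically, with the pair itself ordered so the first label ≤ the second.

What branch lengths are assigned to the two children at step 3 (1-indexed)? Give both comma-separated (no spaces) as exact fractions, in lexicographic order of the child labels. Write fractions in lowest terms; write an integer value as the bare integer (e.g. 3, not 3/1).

11/4,31/2

1. join N+V (d=10) ⇒ NV; edges |N|=5, |V|=5
  updated: d(NV,T)=29, d(NV,Z)=51/2
2. join NV+Z (d=51/2) ⇒ NVZ; edges |NV|=31/4, |Z|=51/4
  updated: d(NVZ,T)=31
3. join NVZ+T (d=31) ⇒ NTVZ; edges |NVZ|=11/4, |T|=31/2
final tree: (((N:5,V:5):31/4,Z:51/4):11/4,T:31/2)
total length: 195/4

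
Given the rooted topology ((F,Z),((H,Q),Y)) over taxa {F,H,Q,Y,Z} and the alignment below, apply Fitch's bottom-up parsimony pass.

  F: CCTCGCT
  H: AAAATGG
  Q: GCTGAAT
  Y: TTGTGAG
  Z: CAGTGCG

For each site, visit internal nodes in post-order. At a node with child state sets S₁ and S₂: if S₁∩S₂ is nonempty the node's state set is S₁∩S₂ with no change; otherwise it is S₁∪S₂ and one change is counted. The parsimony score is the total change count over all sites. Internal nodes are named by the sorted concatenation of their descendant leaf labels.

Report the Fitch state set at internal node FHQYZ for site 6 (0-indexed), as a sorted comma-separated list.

G

[col 0] FZ: children F:{C}, Z:{C} ∩→ {C}; cost 0
[col 0] HQ: children H:{A}, Q:{G} ∪→ {A,G}; cost 1
[col 0] HQY: children HQ:{A,G}, Y:{T} ∪→ {A,G,T}; cost 1
[col 0] FHQYZ: children FZ:{C}, HQY:{A,G,T} ∪→ {A,C,G,T}; cost 1
[col 1] FZ: children F:{C}, Z:{A} ∪→ {A,C}; cost 1
[col 1] HQ: children H:{A}, Q:{C} ∪→ {A,C}; cost 1
[col 1] HQY: children HQ:{A,C}, Y:{T} ∪→ {A,C,T}; cost 1
[col 1] FHQYZ: children FZ:{A,C}, HQY:{A,C,T} ∩→ {A,C}; cost 0
[col 2] FZ: children F:{T}, Z:{G} ∪→ {G,T}; cost 1
[col 2] HQ: children H:{A}, Q:{T} ∪→ {A,T}; cost 1
[col 2] HQY: children HQ:{A,T}, Y:{G} ∪→ {A,G,T}; cost 1
[col 2] FHQYZ: children FZ:{G,T}, HQY:{A,G,T} ∩→ {G,T}; cost 0
[col 3] FZ: children F:{C}, Z:{T} ∪→ {C,T}; cost 1
[col 3] HQ: children H:{A}, Q:{G} ∪→ {A,G}; cost 1
[col 3] HQY: children HQ:{A,G}, Y:{T} ∪→ {A,G,T}; cost 1
[col 3] FHQYZ: children FZ:{C,T}, HQY:{A,G,T} ∩→ {T}; cost 0
[col 4] FZ: children F:{G}, Z:{G} ∩→ {G}; cost 0
[col 4] HQ: children H:{T}, Q:{A} ∪→ {A,T}; cost 1
[col 4] HQY: children HQ:{A,T}, Y:{G} ∪→ {A,G,T}; cost 1
[col 4] FHQYZ: children FZ:{G}, HQY:{A,G,T} ∩→ {G}; cost 0
[col 5] FZ: children F:{C}, Z:{C} ∩→ {C}; cost 0
[col 5] HQ: children H:{G}, Q:{A} ∪→ {A,G}; cost 1
[col 5] HQY: children HQ:{A,G}, Y:{A} ∩→ {A}; cost 0
[col 5] FHQYZ: children FZ:{C}, HQY:{A} ∪→ {A,C}; cost 1
[col 6] FZ: children F:{T}, Z:{G} ∪→ {G,T}; cost 1
[col 6] HQ: children H:{G}, Q:{T} ∪→ {G,T}; cost 1
[col 6] HQY: children HQ:{G,T}, Y:{G} ∩→ {G}; cost 0
[col 6] FHQYZ: children FZ:{G,T}, HQY:{G} ∩→ {G}; cost 0
per-site changes: [3, 3, 3, 3, 2, 2, 2]; total = 18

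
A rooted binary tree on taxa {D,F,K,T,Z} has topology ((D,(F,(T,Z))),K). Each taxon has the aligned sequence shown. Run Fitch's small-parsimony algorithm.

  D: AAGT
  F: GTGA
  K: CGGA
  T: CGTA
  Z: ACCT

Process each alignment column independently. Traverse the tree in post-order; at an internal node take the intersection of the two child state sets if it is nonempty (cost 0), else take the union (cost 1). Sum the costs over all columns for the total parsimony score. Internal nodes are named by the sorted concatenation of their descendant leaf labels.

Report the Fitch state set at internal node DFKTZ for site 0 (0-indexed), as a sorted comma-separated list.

site 0, node TZ: T={C} ∪ Z={A} → {A,C} (+1)
site 0, node FTZ: F={G} ∪ TZ={A,C} → {A,C,G} (+1)
site 0, node DFTZ: D={A} ∩ FTZ={A,C,G} → {A} (+0)
site 0, node DFKTZ: DFTZ={A} ∪ K={C} → {A,C} (+1)
site 1, node TZ: T={G} ∪ Z={C} → {C,G} (+1)
site 1, node FTZ: F={T} ∪ TZ={C,G} → {C,G,T} (+1)
site 1, node DFTZ: D={A} ∪ FTZ={C,G,T} → {A,C,G,T} (+1)
site 1, node DFKTZ: DFTZ={A,C,G,T} ∩ K={G} → {G} (+0)
site 2, node TZ: T={T} ∪ Z={C} → {C,T} (+1)
site 2, node FTZ: F={G} ∪ TZ={C,T} → {C,G,T} (+1)
site 2, node DFTZ: D={G} ∩ FTZ={C,G,T} → {G} (+0)
site 2, node DFKTZ: DFTZ={G} ∩ K={G} → {G} (+0)
site 3, node TZ: T={A} ∪ Z={T} → {A,T} (+1)
site 3, node FTZ: F={A} ∩ TZ={A,T} → {A} (+0)
site 3, node DFTZ: D={T} ∪ FTZ={A} → {A,T} (+1)
site 3, node DFKTZ: DFTZ={A,T} ∩ K={A} → {A} (+0)
per-site changes: [3, 3, 2, 2]; total = 10

A,C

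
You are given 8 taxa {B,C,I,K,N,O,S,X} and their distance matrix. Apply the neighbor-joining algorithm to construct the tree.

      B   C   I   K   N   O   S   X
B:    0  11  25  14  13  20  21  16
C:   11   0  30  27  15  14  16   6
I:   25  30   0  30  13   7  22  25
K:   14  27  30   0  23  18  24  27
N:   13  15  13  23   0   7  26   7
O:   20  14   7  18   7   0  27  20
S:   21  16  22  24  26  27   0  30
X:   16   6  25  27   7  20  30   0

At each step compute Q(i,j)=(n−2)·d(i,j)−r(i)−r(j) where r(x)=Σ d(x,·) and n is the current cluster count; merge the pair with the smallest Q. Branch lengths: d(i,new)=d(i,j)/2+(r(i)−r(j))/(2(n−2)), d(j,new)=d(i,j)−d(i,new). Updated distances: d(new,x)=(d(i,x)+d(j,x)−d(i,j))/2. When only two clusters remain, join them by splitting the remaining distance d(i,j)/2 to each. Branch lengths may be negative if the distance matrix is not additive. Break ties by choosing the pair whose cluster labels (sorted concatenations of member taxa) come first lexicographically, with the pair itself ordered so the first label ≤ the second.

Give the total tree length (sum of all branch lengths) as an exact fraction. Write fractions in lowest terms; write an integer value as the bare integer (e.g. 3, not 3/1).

step 1: merge (I,O) at d=7, Q=-223; branch lengths I→27/4, O→1/4; new cluster IO
  updated: d(B,IO)=19, d(C,IO)=37/2, d(IO,K)=41/2, d(IO,N)=13/2, d(IO,S)=21, d(IO,X)=19
step 2: merge (C,X) at d=6, Q=-337/2; branch lengths C→37/20, X→83/20; new cluster CX
  updated: d(B,CX)=21/2, d(CX,IO)=63/4, d(CX,K)=24, d(CX,N)=8, d(CX,S)=20
step 3: merge (IO,N) at d=13/2, Q=-533/4; branch lengths IO→129/32, N→79/32; new cluster INO
  updated: d(B,INO)=51/4, d(CX,INO)=69/8, d(INO,K)=37/2, d(INO,S)=81/4
step 4: merge (CX,INO) at d=69/8, Q=-779/8; branch lengths CX→77/16, INO→61/16; new cluster CINOX
  updated: d(B,CINOX)=117/16, d(CINOX,K)=271/16, d(CINOX,S)=253/16
step 5: merge (B,K) at d=14, Q=-277/4; branch lengths B→123/32, K→325/32; new cluster BK
  updated: d(BK,CINOX)=41/8, d(BK,S)=31/2
step 6: merge (BK,CINOX) at d=41/8, Q=-583/16; branch lengths BK→77/32, CINOX→87/32; new cluster BCIKNOX
  updated: d(BCIKNOX,S)=419/32
step 7: merge (BCIKNOX,S) at d=419/32; branch lengths BCIKNOX→419/64, S→419/64; new cluster BCIKNOSX
final tree: (((B:123/32,K:325/32):77/32,((C:37/20,X:83/20):77/16,((I:27/4,O:1/4):129/32,N:79/32):61/16):87/32):419/64,S:419/64)
total length: 1931/32

1931/32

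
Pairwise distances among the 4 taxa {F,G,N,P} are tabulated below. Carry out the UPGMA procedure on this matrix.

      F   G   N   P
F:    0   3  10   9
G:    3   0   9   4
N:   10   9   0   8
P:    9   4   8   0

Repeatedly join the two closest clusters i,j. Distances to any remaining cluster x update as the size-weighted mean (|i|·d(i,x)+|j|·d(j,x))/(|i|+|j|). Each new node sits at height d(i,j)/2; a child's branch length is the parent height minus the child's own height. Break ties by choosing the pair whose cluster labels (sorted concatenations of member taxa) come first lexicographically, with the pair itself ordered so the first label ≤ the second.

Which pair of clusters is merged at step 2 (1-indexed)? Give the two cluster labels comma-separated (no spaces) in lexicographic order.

FG,P

iteration 1: select F,G (d=3); attach at lengths (3/2, 3/2); label the merged cluster FG
  updated: d(FG,N)=19/2, d(FG,P)=13/2
iteration 2: select FG,P (d=13/2); attach at lengths (7/4, 13/4); label the merged cluster FGP
  updated: d(FGP,N)=9
iteration 3: select FGP,N (d=9); attach at lengths (5/4, 9/2); label the merged cluster FGNP
final tree: (((F:3/2,G:3/2):7/4,P:13/4):5/4,N:9/2)
total length: 55/4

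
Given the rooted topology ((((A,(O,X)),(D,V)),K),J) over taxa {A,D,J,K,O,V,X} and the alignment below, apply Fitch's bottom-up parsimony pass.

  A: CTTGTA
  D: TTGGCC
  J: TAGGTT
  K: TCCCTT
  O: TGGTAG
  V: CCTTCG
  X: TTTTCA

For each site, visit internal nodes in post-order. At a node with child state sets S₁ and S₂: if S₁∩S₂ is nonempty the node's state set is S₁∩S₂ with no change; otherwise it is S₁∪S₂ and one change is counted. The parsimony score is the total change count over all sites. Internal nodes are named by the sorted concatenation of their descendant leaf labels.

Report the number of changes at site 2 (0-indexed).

4

[col 0] OX: children O:{T}, X:{T} ∩→ {T}; cost 0
[col 0] AOX: children A:{C}, OX:{T} ∪→ {C,T}; cost 1
[col 0] DV: children D:{T}, V:{C} ∪→ {C,T}; cost 1
[col 0] ADOVX: children AOX:{C,T}, DV:{C,T} ∩→ {C,T}; cost 0
[col 0] ADKOVX: children ADOVX:{C,T}, K:{T} ∩→ {T}; cost 0
[col 0] ADJKOVX: children ADKOVX:{T}, J:{T} ∩→ {T}; cost 0
[col 1] OX: children O:{G}, X:{T} ∪→ {G,T}; cost 1
[col 1] AOX: children A:{T}, OX:{G,T} ∩→ {T}; cost 0
[col 1] DV: children D:{T}, V:{C} ∪→ {C,T}; cost 1
[col 1] ADOVX: children AOX:{T}, DV:{C,T} ∩→ {T}; cost 0
[col 1] ADKOVX: children ADOVX:{T}, K:{C} ∪→ {C,T}; cost 1
[col 1] ADJKOVX: children ADKOVX:{C,T}, J:{A} ∪→ {A,C,T}; cost 1
[col 2] OX: children O:{G}, X:{T} ∪→ {G,T}; cost 1
[col 2] AOX: children A:{T}, OX:{G,T} ∩→ {T}; cost 0
[col 2] DV: children D:{G}, V:{T} ∪→ {G,T}; cost 1
[col 2] ADOVX: children AOX:{T}, DV:{G,T} ∩→ {T}; cost 0
[col 2] ADKOVX: children ADOVX:{T}, K:{C} ∪→ {C,T}; cost 1
[col 2] ADJKOVX: children ADKOVX:{C,T}, J:{G} ∪→ {C,G,T}; cost 1
[col 3] OX: children O:{T}, X:{T} ∩→ {T}; cost 0
[col 3] AOX: children A:{G}, OX:{T} ∪→ {G,T}; cost 1
[col 3] DV: children D:{G}, V:{T} ∪→ {G,T}; cost 1
[col 3] ADOVX: children AOX:{G,T}, DV:{G,T} ∩→ {G,T}; cost 0
[col 3] ADKOVX: children ADOVX:{G,T}, K:{C} ∪→ {C,G,T}; cost 1
[col 3] ADJKOVX: children ADKOVX:{C,G,T}, J:{G} ∩→ {G}; cost 0
[col 4] OX: children O:{A}, X:{C} ∪→ {A,C}; cost 1
[col 4] AOX: children A:{T}, OX:{A,C} ∪→ {A,C,T}; cost 1
[col 4] DV: children D:{C}, V:{C} ∩→ {C}; cost 0
[col 4] ADOVX: children AOX:{A,C,T}, DV:{C} ∩→ {C}; cost 0
[col 4] ADKOVX: children ADOVX:{C}, K:{T} ∪→ {C,T}; cost 1
[col 4] ADJKOVX: children ADKOVX:{C,T}, J:{T} ∩→ {T}; cost 0
[col 5] OX: children O:{G}, X:{A} ∪→ {A,G}; cost 1
[col 5] AOX: children A:{A}, OX:{A,G} ∩→ {A}; cost 0
[col 5] DV: children D:{C}, V:{G} ∪→ {C,G}; cost 1
[col 5] ADOVX: children AOX:{A}, DV:{C,G} ∪→ {A,C,G}; cost 1
[col 5] ADKOVX: children ADOVX:{A,C,G}, K:{T} ∪→ {A,C,G,T}; cost 1
[col 5] ADJKOVX: children ADKOVX:{A,C,G,T}, J:{T} ∩→ {T}; cost 0
per-site changes: [2, 4, 4, 3, 3, 4]; total = 20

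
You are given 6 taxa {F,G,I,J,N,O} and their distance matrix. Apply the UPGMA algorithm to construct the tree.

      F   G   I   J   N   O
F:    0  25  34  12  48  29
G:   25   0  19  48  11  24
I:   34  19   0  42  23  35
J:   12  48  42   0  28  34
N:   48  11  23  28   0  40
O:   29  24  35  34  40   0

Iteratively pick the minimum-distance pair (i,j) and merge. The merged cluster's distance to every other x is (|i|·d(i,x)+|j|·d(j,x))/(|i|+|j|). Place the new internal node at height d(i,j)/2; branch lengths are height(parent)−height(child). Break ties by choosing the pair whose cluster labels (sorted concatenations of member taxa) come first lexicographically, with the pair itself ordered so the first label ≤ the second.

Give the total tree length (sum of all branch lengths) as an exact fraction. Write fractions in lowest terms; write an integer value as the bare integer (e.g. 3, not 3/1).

295/4

step 1: merge (G,N) at d=11; branch lengths G→11/2, N→11/2; new cluster GN
  updated: d(F,GN)=73/2, d(GN,I)=21, d(GN,J)=38, d(GN,O)=32
step 2: merge (F,J) at d=12; branch lengths F→6, J→6; new cluster FJ
  updated: d(FJ,GN)=149/4, d(FJ,I)=38, d(FJ,O)=63/2
step 3: merge (GN,I) at d=21; branch lengths GN→5, I→21/2; new cluster GIN
  updated: d(FJ,GIN)=75/2, d(GIN,O)=33
step 4: merge (FJ,O) at d=63/2; branch lengths FJ→39/4, O→63/4; new cluster FJO
  updated: d(FJO,GIN)=36
step 5: merge (FJO,GIN) at d=36; branch lengths FJO→9/4, GIN→15/2; new cluster FGIJNO
final tree: (((F:6,J:6):39/4,O:63/4):9/4,((G:11/2,N:11/2):5,I:21/2):15/2)
total length: 295/4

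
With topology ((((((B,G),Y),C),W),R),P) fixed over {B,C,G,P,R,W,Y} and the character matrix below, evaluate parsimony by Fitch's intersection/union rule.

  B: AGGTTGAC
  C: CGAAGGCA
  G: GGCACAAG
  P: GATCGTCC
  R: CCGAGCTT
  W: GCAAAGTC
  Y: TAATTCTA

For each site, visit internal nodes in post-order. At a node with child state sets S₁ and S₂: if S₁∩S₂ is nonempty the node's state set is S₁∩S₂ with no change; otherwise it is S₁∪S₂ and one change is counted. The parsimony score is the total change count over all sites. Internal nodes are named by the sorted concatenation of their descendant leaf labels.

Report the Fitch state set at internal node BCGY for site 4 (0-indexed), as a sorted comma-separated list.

G,T

BG@0: {A} ∪ {G} = {A,G} (union, +1)
BGY@0: {A,G} ∪ {T} = {A,G,T} (union, +1)
BCGY@0: {A,G,T} ∪ {C} = {A,C,G,T} (union, +1)
BCGWY@0: {A,C,G,T} ∩ {G} = {G} (intersection, +0)
BCGRWY@0: {G} ∪ {C} = {C,G} (union, +1)
BCGPRWY@0: {C,G} ∩ {G} = {G} (intersection, +0)
BG@1: {G} ∩ {G} = {G} (intersection, +0)
BGY@1: {G} ∪ {A} = {A,G} (union, +1)
BCGY@1: {A,G} ∩ {G} = {G} (intersection, +0)
BCGWY@1: {G} ∪ {C} = {C,G} (union, +1)
BCGRWY@1: {C,G} ∩ {C} = {C} (intersection, +0)
BCGPRWY@1: {C} ∪ {A} = {A,C} (union, +1)
BG@2: {G} ∪ {C} = {C,G} (union, +1)
BGY@2: {C,G} ∪ {A} = {A,C,G} (union, +1)
BCGY@2: {A,C,G} ∩ {A} = {A} (intersection, +0)
BCGWY@2: {A} ∩ {A} = {A} (intersection, +0)
BCGRWY@2: {A} ∪ {G} = {A,G} (union, +1)
BCGPRWY@2: {A,G} ∪ {T} = {A,G,T} (union, +1)
BG@3: {T} ∪ {A} = {A,T} (union, +1)
BGY@3: {A,T} ∩ {T} = {T} (intersection, +0)
BCGY@3: {T} ∪ {A} = {A,T} (union, +1)
BCGWY@3: {A,T} ∩ {A} = {A} (intersection, +0)
BCGRWY@3: {A} ∩ {A} = {A} (intersection, +0)
BCGPRWY@3: {A} ∪ {C} = {A,C} (union, +1)
BG@4: {T} ∪ {C} = {C,T} (union, +1)
BGY@4: {C,T} ∩ {T} = {T} (intersection, +0)
BCGY@4: {T} ∪ {G} = {G,T} (union, +1)
BCGWY@4: {G,T} ∪ {A} = {A,G,T} (union, +1)
BCGRWY@4: {A,G,T} ∩ {G} = {G} (intersection, +0)
BCGPRWY@4: {G} ∩ {G} = {G} (intersection, +0)
BG@5: {G} ∪ {A} = {A,G} (union, +1)
BGY@5: {A,G} ∪ {C} = {A,C,G} (union, +1)
BCGY@5: {A,C,G} ∩ {G} = {G} (intersection, +0)
BCGWY@5: {G} ∩ {G} = {G} (intersection, +0)
BCGRWY@5: {G} ∪ {C} = {C,G} (union, +1)
BCGPRWY@5: {C,G} ∪ {T} = {C,G,T} (union, +1)
BG@6: {A} ∩ {A} = {A} (intersection, +0)
BGY@6: {A} ∪ {T} = {A,T} (union, +1)
BCGY@6: {A,T} ∪ {C} = {A,C,T} (union, +1)
BCGWY@6: {A,C,T} ∩ {T} = {T} (intersection, +0)
BCGRWY@6: {T} ∩ {T} = {T} (intersection, +0)
BCGPRWY@6: {T} ∪ {C} = {C,T} (union, +1)
BG@7: {C} ∪ {G} = {C,G} (union, +1)
BGY@7: {C,G} ∪ {A} = {A,C,G} (union, +1)
BCGY@7: {A,C,G} ∩ {A} = {A} (intersection, +0)
BCGWY@7: {A} ∪ {C} = {A,C} (union, +1)
BCGRWY@7: {A,C} ∪ {T} = {A,C,T} (union, +1)
BCGPRWY@7: {A,C,T} ∩ {C} = {C} (intersection, +0)
per-site changes: [4, 3, 4, 3, 3, 4, 3, 4]; total = 28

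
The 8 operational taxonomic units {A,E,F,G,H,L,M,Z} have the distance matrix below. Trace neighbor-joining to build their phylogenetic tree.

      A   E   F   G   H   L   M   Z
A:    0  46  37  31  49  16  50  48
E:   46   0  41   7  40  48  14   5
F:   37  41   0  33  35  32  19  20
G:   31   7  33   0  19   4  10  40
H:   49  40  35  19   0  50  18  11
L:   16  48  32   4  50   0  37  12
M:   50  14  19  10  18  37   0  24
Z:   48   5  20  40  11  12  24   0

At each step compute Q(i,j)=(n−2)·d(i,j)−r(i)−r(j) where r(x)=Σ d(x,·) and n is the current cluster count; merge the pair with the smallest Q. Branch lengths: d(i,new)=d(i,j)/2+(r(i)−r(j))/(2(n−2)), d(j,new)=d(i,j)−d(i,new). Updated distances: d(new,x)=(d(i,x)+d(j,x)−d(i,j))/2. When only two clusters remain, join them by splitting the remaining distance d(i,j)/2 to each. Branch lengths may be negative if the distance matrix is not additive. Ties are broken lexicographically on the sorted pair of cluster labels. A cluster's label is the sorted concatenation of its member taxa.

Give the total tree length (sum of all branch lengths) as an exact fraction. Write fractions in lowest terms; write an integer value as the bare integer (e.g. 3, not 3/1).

343/4

iteration 1: select A,L (d=16, Q=-380); attach at lengths (29/2, 3/2); label the merged cluster AL
  updated: d(AL,E)=39, d(AL,F)=53/2, d(AL,G)=19/2, d(AL,H)=83/2, d(AL,M)=71/2, d(AL,Z)=22
iteration 2: select AL,G (d=19/2, Q=-245); attach at lengths (103/10, -4/5); label the merged cluster AGL
  updated: d(AGL,E)=73/4, d(AGL,F)=25, d(AGL,H)=51/2, d(AGL,M)=18, d(AGL,Z)=105/4
iteration 3: select E,Z (d=5, Q=-369/2); attach at lengths (13/2, -3/2); label the merged cluster EZ
  updated: d(AGL,EZ)=79/4, d(EZ,F)=28, d(EZ,H)=23, d(EZ,M)=33/2
iteration 4: select F,M (d=19, Q=-243/2); attach at lengths (185/12, 43/12); label the merged cluster FM
  updated: d(AGL,FM)=12, d(EZ,FM)=51/4, d(FM,H)=17
iteration 5: select AGL,FM (d=12, Q=-75); attach at lengths (79/8, 17/8); label the merged cluster AFGLM
  updated: d(AFGLM,EZ)=41/4, d(AFGLM,H)=61/4
iteration 6: select AFGLM,EZ (d=41/4, Q=-97/2); attach at lengths (5/4, 9); label the merged cluster AEFGLMZ
  updated: d(AEFGLMZ,H)=14
iteration 7: select AEFGLMZ,H (d=14); attach at lengths (7, 7); label the merged cluster AEFGHLMZ
final tree: (((((A:29/2,L:3/2):103/10,G:-4/5):79/8,(F:185/12,M:43/12):17/8):5/4,(E:13/2,Z:-3/2):9):7,H:7)
total length: 343/4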